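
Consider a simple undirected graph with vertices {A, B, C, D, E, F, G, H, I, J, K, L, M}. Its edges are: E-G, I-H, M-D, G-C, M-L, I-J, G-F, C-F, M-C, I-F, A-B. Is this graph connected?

Component: {K}
Component: {A, B}
Component: {C, D, E, F, G, H, I, J, L, M}
There are 3 separate components, so the graph is not connected.

No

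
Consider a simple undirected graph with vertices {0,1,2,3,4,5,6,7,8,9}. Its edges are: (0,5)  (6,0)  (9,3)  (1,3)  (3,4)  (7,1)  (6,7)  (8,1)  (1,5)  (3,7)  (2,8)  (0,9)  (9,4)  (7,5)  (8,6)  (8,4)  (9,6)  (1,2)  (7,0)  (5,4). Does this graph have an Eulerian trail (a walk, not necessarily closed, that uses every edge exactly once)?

Degrees: 0:4, 1:5, 2:2, 3:4, 4:4, 5:4, 6:4, 7:5, 8:4, 9:4
Odd-degree vertices: 1, 7 (2 total).
With 2 odd-degree vertices and all edges in one connected piece, an Eulerian trail exists (from 1 to 7).

Yes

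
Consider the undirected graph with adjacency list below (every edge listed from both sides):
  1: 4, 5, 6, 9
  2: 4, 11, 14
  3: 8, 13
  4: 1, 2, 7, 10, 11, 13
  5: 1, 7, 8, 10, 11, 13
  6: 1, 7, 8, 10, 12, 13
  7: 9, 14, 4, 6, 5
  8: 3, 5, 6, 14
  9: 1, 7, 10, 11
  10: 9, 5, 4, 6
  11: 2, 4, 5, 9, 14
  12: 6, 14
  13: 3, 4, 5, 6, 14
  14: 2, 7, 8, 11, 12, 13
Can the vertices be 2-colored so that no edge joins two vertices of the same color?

11-2-14-11 is an odd cycle (length 3), and a bipartite graph can contain only even cycles.

No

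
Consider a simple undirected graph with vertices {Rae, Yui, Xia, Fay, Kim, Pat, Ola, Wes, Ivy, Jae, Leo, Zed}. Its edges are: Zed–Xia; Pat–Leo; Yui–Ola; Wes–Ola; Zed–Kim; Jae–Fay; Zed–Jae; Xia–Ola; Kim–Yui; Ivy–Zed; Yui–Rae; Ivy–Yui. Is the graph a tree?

No

The graph has 12 vertices and 12 edges.
It splits into 2 components, so it cannot be a tree.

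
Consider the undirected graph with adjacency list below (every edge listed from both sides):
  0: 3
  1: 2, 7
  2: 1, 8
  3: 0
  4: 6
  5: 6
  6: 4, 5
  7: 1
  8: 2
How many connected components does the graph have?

3

Component: {0, 3}
Component: {4, 5, 6}
Component: {1, 2, 7, 8}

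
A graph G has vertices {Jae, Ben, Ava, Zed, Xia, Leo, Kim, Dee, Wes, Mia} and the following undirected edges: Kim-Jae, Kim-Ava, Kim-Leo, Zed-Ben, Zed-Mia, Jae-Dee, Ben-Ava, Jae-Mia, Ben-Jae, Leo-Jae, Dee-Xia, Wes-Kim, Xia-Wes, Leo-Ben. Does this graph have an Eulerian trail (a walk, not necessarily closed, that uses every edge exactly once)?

Yes

Degrees: Jae:5, Ben:4, Ava:2, Zed:2, Xia:2, Leo:3, Kim:4, Dee:2, Wes:2, Mia:2
Odd-degree vertices: Jae, Leo (2 total).
With 2 odd-degree vertices and all edges in one connected piece, an Eulerian trail exists (from Jae to Leo).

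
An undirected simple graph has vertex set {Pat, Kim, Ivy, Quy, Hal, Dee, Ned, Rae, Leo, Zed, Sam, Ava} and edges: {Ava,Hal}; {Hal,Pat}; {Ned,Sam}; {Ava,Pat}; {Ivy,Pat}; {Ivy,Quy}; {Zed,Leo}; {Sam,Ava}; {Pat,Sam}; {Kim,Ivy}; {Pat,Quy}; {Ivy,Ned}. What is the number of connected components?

4

Component: {Dee}
Component: {Rae}
Component: {Leo, Zed}
Component: {Pat, Kim, Ivy, Quy, Hal, Ned, Sam, Ava}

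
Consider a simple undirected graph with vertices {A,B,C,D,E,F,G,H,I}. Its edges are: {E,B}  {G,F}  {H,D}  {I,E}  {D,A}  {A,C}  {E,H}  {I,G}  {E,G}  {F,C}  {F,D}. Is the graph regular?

Degrees: A:2, B:1, C:2, D:3, E:4, F:3, G:3, H:2, I:2
Degrees are not all equal (e.g. deg(B)=1 but deg(E)=4); not regular.

No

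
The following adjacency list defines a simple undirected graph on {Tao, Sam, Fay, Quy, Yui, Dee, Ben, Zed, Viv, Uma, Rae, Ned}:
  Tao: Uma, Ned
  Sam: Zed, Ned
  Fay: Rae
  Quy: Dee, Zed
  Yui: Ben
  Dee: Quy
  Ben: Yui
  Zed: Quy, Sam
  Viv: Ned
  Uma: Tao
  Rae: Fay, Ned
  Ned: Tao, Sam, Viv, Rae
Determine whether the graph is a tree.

|V| = 12, |E| = 10.
It is not connected, so it is not a tree.

No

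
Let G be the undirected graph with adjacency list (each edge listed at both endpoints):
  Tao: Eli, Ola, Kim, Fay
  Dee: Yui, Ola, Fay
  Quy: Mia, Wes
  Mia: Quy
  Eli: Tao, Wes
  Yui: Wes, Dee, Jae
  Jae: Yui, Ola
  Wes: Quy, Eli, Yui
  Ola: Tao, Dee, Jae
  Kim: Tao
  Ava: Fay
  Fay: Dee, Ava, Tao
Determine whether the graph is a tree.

No

The graph has 12 vertices and 14 edges.
Connected but with 14 > 11 edges, so it has a cycle and is not a tree.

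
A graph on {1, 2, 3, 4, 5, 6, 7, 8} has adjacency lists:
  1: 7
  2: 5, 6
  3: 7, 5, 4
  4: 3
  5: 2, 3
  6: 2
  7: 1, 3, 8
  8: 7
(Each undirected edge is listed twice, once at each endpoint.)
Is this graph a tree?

Yes

The graph has 8 vertices and 7 edges.
It is connected with exactly 7 edges, hence acyclic — it is a tree.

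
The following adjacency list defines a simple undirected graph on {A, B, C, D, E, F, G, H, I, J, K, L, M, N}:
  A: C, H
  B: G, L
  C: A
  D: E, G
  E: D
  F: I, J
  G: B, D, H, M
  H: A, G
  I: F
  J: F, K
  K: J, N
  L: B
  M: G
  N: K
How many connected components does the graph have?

Component: {F, I, J, K, N}
Component: {A, B, C, D, E, G, H, L, M}

2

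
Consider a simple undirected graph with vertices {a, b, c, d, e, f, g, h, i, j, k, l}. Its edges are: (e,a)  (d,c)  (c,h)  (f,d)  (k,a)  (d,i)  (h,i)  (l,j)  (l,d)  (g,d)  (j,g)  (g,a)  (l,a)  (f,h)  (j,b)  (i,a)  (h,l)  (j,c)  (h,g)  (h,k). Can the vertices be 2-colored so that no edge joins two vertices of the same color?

Yes

Partition the vertices as {b, c, e, f, g, i, k, l} vs {a, d, h, j}. Each listed edge has one endpoint in each part, so the graph is bipartite.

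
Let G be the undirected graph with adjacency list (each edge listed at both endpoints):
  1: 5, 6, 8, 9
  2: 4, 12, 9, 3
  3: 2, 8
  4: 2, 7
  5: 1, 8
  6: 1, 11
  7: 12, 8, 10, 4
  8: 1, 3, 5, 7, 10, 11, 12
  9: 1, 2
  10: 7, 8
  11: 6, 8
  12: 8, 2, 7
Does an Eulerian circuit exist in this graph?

Degrees: 1:4, 2:4, 3:2, 4:2, 5:2, 6:2, 7:4, 8:7, 9:2, 10:2, 11:2, 12:3
8, 12 have odd degree; an Eulerian circuit needs every degree to be even, so none exists.

No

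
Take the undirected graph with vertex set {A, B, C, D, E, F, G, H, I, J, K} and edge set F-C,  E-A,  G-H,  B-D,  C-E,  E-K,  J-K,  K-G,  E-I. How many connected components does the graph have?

2

Component: {B, D}
Component: {A, C, E, F, G, H, I, J, K}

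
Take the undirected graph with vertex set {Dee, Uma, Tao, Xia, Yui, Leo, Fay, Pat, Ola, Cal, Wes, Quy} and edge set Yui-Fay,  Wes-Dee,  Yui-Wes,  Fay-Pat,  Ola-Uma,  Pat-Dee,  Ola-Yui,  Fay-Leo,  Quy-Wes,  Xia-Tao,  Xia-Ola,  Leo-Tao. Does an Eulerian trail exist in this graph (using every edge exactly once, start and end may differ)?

Degrees: Dee:2, Uma:1, Tao:2, Xia:2, Yui:3, Leo:2, Fay:3, Pat:2, Ola:3, Cal:0, Wes:3, Quy:1
Odd-degree vertices: Uma, Yui, Fay, Ola, Wes, Quy (6 total).
An Eulerian trail requires 0 or 2 odd-degree vertices; here there are 6.

No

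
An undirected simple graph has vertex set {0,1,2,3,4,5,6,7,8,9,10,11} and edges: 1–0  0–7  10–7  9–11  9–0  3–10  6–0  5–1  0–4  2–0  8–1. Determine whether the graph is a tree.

|V| = 12, |E| = 11.
It is connected with exactly 11 edges, hence acyclic — it is a tree.

Yes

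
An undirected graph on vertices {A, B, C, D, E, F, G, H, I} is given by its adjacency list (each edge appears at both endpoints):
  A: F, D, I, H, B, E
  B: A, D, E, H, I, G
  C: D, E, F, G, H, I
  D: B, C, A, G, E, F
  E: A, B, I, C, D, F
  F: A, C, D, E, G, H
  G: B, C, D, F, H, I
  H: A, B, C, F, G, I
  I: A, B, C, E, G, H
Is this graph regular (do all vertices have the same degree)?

Yes

Degrees: A:6, B:6, C:6, D:6, E:6, F:6, G:6, H:6, I:6
Every vertex has degree 6, so the graph is 6-regular.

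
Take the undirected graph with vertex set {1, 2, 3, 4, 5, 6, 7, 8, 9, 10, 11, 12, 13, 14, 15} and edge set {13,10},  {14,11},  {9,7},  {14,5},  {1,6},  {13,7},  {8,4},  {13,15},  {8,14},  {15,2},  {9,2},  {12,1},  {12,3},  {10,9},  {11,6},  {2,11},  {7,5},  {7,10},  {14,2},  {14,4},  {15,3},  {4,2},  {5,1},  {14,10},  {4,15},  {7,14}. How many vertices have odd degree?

8

Degrees: 1:3, 2:5, 3:2, 4:4, 5:3, 6:2, 7:5, 8:2, 9:3, 10:4, 11:3, 12:2, 13:3, 14:7, 15:4
Odd-degree vertices: 1, 2, 5, 7, 9, 11, 13, 14.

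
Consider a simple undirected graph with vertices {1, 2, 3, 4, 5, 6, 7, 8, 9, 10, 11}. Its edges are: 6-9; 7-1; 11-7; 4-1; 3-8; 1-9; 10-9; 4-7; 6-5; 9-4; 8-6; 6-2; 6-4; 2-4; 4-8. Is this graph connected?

A breadth-first search from 1 visits 1, 9, 7, 4, 10, 6, 11, 2, 8, 5, 3 — all 11 vertices — so the graph is connected.

Yes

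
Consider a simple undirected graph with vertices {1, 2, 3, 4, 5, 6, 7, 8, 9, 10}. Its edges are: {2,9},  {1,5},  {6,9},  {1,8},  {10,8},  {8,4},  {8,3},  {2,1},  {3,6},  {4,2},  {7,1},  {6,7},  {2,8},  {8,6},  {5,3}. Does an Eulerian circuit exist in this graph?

No

Degrees: 1:4, 2:4, 3:3, 4:2, 5:2, 6:4, 7:2, 8:6, 9:2, 10:1
Vertices with odd degree: 3, 10. An Eulerian circuit requires all degrees even.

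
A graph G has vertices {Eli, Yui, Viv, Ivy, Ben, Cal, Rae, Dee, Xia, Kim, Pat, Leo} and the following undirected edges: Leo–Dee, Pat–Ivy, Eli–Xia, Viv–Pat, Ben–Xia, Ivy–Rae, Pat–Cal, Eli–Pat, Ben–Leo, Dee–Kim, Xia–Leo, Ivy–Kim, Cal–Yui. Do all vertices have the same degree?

No

Degrees: Eli:2, Yui:1, Viv:1, Ivy:3, Ben:2, Cal:2, Rae:1, Dee:2, Xia:3, Kim:2, Pat:4, Leo:3
Vertex Yui has degree 1 while Pat has degree 4, so the graph is not regular.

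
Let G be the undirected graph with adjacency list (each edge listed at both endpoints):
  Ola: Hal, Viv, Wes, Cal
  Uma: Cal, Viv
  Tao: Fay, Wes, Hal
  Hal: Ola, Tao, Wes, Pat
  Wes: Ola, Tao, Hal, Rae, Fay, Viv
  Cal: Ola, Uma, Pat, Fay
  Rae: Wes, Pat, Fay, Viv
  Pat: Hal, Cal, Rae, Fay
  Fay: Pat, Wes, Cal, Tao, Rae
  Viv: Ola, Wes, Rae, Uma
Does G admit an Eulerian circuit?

Degrees: Ola:4, Uma:2, Tao:3, Hal:4, Wes:6, Cal:4, Rae:4, Pat:4, Fay:5, Viv:4
Vertices with odd degree: Tao, Fay. An Eulerian circuit requires all degrees even.

No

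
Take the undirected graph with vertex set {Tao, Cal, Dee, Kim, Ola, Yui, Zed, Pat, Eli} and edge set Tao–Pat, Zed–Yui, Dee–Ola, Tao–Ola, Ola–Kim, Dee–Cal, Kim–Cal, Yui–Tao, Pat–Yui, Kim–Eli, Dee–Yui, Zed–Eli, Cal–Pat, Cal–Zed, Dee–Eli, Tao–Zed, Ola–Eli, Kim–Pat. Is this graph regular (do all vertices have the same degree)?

Yes

Degrees: Tao:4, Cal:4, Dee:4, Kim:4, Ola:4, Yui:4, Zed:4, Pat:4, Eli:4
All degrees equal 4; the graph is regular.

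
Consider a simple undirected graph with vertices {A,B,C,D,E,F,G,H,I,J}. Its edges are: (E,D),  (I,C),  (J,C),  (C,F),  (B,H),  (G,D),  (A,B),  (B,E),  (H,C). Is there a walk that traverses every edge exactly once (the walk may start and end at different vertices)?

No

Degrees: A:1, B:3, C:4, D:2, E:2, F:1, G:1, H:2, I:1, J:1
Odd-degree vertices: A, B, F, G, I, J (6 total).
With 6 odd-degree vertices (more than two), no single trail can use every edge.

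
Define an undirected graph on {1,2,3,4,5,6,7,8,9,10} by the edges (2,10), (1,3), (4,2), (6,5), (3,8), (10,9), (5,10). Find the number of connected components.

3

Component: {7}
Component: {1, 3, 8}
Component: {2, 4, 5, 6, 9, 10}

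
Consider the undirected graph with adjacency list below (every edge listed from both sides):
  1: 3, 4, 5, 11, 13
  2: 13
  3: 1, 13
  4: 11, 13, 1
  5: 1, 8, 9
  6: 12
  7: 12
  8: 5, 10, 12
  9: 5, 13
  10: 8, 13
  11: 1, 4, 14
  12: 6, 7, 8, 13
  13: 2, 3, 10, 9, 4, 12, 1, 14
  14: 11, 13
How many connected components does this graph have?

1

Component: {1, 2, 3, 4, 5, 6, 7, 8, 9, 10, 11, 12, 13, 14}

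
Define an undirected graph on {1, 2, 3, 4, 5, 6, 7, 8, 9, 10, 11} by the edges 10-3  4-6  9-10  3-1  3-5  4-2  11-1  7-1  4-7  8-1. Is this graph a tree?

Yes

|V| = 11, |E| = 10.
Connected and |E| = |V| - 1, which characterizes a tree.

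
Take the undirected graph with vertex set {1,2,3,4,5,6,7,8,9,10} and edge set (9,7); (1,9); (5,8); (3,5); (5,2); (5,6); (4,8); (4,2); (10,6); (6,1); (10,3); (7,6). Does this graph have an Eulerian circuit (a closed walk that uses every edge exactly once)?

Degrees: 1:2, 2:2, 3:2, 4:2, 5:4, 6:4, 7:2, 8:2, 9:2, 10:2
Every vertex has even degree and the edges form a single connected piece, so an Eulerian circuit exists.

Yes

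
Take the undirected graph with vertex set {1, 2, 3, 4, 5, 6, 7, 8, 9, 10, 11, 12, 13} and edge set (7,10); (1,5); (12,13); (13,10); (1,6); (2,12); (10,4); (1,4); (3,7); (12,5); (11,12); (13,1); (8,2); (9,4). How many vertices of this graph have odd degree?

Degrees: 1:4, 2:2, 3:1, 4:3, 5:2, 6:1, 7:2, 8:1, 9:1, 10:3, 11:1, 12:4, 13:3
Odd-degree vertices: 3, 4, 6, 8, 9, 10, 11, 13.

8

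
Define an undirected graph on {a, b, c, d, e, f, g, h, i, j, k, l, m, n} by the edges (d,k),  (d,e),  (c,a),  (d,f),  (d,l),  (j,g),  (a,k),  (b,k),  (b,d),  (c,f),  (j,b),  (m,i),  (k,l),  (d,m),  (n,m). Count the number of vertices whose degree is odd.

6

Degrees: a:2, b:3, c:2, d:6, e:1, f:2, g:1, h:0, i:1, j:2, k:4, l:2, m:3, n:1
Odd-degree vertices: b, e, g, i, m, n.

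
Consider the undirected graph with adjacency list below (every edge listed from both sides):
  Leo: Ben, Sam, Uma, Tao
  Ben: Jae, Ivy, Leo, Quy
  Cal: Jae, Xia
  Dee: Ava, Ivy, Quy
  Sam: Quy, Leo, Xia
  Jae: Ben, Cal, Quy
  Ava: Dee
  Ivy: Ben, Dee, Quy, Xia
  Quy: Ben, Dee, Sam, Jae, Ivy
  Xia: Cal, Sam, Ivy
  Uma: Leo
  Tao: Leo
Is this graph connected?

Starting from Leo and exploring outward reaches every vertex (Leo, Ben, Tao, Uma, Sam, Quy, Jae, Ivy, Xia, Dee, Cal, Ava); the graph is connected.

Yes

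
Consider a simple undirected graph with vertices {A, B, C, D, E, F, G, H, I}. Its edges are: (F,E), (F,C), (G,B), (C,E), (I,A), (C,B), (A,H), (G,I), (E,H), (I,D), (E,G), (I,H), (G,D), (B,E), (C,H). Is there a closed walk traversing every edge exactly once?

Degrees: A:2, B:3, C:4, D:2, E:5, F:2, G:4, H:4, I:4
Vertices with odd degree: B, E. An Eulerian circuit requires all degrees even.

No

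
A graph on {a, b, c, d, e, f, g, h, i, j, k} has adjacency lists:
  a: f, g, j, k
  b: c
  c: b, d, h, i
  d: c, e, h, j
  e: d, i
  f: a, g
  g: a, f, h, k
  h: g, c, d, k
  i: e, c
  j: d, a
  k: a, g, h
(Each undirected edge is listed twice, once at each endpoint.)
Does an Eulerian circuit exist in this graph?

No

Degrees: a:4, b:1, c:4, d:4, e:2, f:2, g:4, h:4, i:2, j:2, k:3
b, k have odd degree; an Eulerian circuit needs every degree to be even, so none exists.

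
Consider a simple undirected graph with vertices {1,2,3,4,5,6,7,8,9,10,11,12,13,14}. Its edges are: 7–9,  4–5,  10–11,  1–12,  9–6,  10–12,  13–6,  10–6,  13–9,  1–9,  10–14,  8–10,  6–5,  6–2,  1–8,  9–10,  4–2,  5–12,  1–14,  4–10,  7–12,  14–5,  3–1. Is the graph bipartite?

The cycle 9-6-10-9 has length 3, which is odd, so the graph is not bipartite.

No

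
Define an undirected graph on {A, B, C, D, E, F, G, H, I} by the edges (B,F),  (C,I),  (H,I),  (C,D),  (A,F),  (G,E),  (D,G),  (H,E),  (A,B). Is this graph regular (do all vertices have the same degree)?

Yes

Degrees: A:2, B:2, C:2, D:2, E:2, F:2, G:2, H:2, I:2
All degrees equal 2; the graph is regular.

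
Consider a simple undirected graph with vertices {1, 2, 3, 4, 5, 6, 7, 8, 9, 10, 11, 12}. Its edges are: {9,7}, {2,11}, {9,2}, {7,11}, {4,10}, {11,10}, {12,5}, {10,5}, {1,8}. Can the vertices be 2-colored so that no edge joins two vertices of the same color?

Yes

Partition the vertices as {3, 4, 5, 6, 8, 9, 11} vs {1, 2, 7, 10, 12}. Each listed edge has one endpoint in each part, so the graph is bipartite.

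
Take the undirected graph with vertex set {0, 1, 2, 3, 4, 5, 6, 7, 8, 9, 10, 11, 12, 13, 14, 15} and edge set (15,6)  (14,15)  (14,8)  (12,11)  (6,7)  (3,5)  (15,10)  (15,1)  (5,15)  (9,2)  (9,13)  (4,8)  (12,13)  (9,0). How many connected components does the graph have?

2

Component: {0, 2, 9, 11, 12, 13}
Component: {1, 3, 4, 5, 6, 7, 8, 10, 14, 15}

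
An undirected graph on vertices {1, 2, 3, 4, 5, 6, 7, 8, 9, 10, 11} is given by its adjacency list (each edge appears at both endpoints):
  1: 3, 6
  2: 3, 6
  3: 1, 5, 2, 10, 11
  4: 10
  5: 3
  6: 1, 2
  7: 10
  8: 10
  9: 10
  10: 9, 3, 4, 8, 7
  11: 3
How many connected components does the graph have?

1

Component: {1, 2, 3, 4, 5, 6, 7, 8, 9, 10, 11}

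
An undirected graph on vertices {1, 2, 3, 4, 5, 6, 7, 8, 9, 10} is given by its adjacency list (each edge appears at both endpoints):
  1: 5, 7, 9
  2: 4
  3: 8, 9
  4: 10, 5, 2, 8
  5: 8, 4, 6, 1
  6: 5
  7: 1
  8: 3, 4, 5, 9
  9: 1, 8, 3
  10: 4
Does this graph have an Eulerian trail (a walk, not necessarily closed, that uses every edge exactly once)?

No

Degrees: 1:3, 2:1, 3:2, 4:4, 5:4, 6:1, 7:1, 8:4, 9:3, 10:1
Odd-degree vertices: 1, 2, 6, 7, 9, 10 (6 total).
An Eulerian trail requires 0 or 2 odd-degree vertices; here there are 6.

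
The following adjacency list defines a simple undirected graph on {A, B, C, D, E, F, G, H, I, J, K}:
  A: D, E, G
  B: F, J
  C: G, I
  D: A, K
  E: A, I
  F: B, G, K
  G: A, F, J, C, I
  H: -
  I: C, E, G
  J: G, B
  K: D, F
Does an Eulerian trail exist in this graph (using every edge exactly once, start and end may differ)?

No

Degrees: A:3, B:2, C:2, D:2, E:2, F:3, G:5, H:0, I:3, J:2, K:2
Odd-degree vertices: A, F, G, I (4 total).
With 4 odd-degree vertices (more than two), no single trail can use every edge.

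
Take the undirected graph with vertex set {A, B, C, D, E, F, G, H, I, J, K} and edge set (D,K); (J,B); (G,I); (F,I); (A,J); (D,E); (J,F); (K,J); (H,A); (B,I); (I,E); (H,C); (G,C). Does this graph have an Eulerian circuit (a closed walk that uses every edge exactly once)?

Yes

Degrees: A:2, B:2, C:2, D:2, E:2, F:2, G:2, H:2, I:4, J:4, K:2
Every vertex has even degree and the edges form a single connected piece, so an Eulerian circuit exists.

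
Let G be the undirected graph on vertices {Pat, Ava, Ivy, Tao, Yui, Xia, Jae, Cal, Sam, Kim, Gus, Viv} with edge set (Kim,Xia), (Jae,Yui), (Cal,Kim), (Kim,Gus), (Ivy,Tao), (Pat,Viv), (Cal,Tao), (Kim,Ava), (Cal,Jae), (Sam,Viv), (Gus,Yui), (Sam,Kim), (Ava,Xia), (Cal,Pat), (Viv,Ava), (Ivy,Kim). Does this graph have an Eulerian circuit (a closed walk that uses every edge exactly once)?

Degrees: Pat:2, Ava:3, Ivy:2, Tao:2, Yui:2, Xia:2, Jae:2, Cal:4, Sam:2, Kim:6, Gus:2, Viv:3
Ava, Viv have odd degree; an Eulerian circuit needs every degree to be even, so none exists.

No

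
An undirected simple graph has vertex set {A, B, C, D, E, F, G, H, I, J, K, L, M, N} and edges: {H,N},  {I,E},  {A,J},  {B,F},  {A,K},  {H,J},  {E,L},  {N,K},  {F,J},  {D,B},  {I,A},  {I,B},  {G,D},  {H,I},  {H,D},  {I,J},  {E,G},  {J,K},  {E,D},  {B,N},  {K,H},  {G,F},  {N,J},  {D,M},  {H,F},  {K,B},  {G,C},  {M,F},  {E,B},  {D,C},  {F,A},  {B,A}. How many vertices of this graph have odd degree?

Degrees: A:5, B:7, C:2, D:6, E:5, F:6, G:4, H:6, I:5, J:6, K:5, L:1, M:2, N:4
Odd-degree vertices: A, B, E, I, K, L.

6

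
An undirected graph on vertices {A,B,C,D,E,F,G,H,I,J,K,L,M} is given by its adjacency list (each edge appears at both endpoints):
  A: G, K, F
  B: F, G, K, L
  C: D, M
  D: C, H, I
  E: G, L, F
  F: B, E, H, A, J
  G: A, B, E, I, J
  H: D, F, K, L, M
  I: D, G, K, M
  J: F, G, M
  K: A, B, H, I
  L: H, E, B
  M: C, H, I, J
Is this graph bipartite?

Yes

Partition the vertices as {D, F, G, K, L, M} vs {A, B, C, E, H, I, J}. Each listed edge has one endpoint in each part, so the graph is bipartite.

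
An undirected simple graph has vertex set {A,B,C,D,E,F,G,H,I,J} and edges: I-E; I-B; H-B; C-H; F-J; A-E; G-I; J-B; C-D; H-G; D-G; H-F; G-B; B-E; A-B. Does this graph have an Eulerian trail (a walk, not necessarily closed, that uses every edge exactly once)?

Degrees: A:2, B:6, C:2, D:2, E:3, F:2, G:4, H:4, I:3, J:2
Odd-degree vertices: E, I (2 total).
The non-isolated vertices are connected and exactly 2 have odd degree, so an Eulerian trail exists (from E to I).

Yes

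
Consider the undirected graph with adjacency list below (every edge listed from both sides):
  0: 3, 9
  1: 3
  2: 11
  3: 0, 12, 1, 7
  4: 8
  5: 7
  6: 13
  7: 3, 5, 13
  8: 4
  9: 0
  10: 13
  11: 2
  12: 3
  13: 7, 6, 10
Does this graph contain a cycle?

The graph has 14 vertices, 11 edges, and 3 connected components.
Since 11 = 14 - 3, the graph is a forest and contains no cycle.

No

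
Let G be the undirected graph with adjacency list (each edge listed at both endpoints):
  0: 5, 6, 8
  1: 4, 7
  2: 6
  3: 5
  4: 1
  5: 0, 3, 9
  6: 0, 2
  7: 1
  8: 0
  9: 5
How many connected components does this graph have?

Component: {1, 4, 7}
Component: {0, 2, 3, 5, 6, 8, 9}

2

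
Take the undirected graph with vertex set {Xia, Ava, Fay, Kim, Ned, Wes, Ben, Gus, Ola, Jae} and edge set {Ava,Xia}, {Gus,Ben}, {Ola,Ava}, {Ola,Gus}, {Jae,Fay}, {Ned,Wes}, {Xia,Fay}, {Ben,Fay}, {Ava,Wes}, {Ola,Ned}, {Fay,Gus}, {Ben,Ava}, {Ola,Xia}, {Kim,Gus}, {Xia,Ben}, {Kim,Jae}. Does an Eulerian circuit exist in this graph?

Degrees: Xia:4, Ava:4, Fay:4, Kim:2, Ned:2, Wes:2, Ben:4, Gus:4, Ola:4, Jae:2
Every vertex has even degree and the edges form a single connected piece, so an Eulerian circuit exists.

Yes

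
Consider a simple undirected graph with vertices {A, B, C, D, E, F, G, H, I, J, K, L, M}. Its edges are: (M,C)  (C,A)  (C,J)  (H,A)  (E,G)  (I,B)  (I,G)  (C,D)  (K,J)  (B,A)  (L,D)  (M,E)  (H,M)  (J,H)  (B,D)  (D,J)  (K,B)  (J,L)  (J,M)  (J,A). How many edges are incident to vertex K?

Neighbors of K: B, J.

2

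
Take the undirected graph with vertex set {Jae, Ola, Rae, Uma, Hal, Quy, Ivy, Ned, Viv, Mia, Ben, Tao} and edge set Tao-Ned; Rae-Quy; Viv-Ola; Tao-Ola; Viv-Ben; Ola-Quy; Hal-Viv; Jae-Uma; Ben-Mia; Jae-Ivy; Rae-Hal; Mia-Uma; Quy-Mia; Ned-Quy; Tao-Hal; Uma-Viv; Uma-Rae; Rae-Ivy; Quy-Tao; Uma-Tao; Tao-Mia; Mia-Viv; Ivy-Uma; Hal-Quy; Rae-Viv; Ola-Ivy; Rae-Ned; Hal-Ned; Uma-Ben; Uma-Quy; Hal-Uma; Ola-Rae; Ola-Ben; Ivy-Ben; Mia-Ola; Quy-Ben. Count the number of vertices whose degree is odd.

4

Degrees: Jae:2, Ola:7, Rae:7, Uma:9, Hal:6, Quy:8, Ivy:5, Ned:4, Viv:6, Mia:6, Ben:6, Tao:6
Odd-degree vertices: Ola, Rae, Uma, Ivy.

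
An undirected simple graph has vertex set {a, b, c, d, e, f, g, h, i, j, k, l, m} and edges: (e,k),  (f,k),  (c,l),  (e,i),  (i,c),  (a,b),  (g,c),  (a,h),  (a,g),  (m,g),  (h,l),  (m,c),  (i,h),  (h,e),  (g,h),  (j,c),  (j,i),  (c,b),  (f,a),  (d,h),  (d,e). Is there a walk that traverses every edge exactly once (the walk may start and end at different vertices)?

Degrees: a:4, b:2, c:6, d:2, e:4, f:2, g:4, h:6, i:4, j:2, k:2, l:2, m:2
Odd-degree vertices: none (0 total).
The non-isolated vertices are connected and exactly 0 have odd degree, so an Eulerian trail exists.

Yes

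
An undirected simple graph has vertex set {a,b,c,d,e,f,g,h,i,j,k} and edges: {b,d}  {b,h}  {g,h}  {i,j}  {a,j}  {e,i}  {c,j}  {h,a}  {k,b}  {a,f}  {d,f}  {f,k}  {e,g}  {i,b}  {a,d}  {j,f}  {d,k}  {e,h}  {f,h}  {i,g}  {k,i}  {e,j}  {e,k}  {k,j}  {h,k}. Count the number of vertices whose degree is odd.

6

Degrees: a:4, b:4, c:1, d:4, e:5, f:5, g:3, h:6, i:5, j:6, k:7
Odd-degree vertices: c, e, f, g, i, k.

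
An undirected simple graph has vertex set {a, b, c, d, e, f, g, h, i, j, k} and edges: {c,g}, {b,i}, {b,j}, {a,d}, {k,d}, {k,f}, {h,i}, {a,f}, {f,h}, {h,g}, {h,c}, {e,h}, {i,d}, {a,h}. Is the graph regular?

No

Degrees: a:3, b:2, c:2, d:3, e:1, f:3, g:2, h:6, i:3, j:1, k:2
Degrees are not all equal (e.g. deg(e)=1 but deg(h)=6); not regular.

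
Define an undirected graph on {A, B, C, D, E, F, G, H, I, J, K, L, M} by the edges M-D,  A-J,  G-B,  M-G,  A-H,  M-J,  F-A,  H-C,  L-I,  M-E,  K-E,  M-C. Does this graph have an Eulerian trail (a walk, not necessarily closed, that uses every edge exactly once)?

Degrees: A:3, B:1, C:2, D:1, E:2, F:1, G:2, H:2, I:1, J:2, K:1, L:1, M:5
Odd-degree vertices: A, B, D, F, I, K, L, M (8 total).
An Eulerian trail requires 0 or 2 odd-degree vertices; here there are 8.

No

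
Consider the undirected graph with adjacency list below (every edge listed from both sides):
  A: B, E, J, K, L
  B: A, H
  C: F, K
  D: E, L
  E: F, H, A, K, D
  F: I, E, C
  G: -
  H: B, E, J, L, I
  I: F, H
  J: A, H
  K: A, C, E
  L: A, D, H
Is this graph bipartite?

A-K-E-A is an odd cycle (length 3), and a bipartite graph can contain only even cycles.

No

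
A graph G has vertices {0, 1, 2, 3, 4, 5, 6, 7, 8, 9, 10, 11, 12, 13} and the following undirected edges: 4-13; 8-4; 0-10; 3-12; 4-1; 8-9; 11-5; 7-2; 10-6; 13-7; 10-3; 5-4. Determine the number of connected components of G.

2

Component: {0, 3, 6, 10, 12}
Component: {1, 2, 4, 5, 7, 8, 9, 11, 13}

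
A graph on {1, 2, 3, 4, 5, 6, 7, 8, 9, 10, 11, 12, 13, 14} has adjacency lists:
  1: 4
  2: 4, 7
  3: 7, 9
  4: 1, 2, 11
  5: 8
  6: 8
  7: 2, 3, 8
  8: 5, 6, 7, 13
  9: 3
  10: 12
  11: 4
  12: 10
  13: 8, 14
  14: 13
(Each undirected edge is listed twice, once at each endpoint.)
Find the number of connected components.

2

Component: {10, 12}
Component: {1, 2, 3, 4, 5, 6, 7, 8, 9, 11, 13, 14}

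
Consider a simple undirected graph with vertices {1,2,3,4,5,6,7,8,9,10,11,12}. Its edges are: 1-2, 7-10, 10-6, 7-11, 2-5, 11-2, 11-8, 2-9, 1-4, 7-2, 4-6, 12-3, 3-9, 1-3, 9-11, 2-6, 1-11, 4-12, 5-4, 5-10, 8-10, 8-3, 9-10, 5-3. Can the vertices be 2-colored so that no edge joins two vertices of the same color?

9-11-2-9 is an odd cycle (length 3), and a bipartite graph can contain only even cycles.

No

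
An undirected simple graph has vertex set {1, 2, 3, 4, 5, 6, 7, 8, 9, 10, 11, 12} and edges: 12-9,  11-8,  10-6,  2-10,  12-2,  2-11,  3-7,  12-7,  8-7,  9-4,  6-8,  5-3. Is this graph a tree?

The graph has 12 vertices and 12 edges.
It splits into 2 components, so it cannot be a tree.

No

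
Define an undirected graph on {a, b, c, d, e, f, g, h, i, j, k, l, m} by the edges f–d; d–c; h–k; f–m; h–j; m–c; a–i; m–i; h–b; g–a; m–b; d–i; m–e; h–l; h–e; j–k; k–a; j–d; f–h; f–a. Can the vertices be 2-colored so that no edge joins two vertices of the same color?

h-k-j-h is an odd cycle (length 3), and a bipartite graph can contain only even cycles.

No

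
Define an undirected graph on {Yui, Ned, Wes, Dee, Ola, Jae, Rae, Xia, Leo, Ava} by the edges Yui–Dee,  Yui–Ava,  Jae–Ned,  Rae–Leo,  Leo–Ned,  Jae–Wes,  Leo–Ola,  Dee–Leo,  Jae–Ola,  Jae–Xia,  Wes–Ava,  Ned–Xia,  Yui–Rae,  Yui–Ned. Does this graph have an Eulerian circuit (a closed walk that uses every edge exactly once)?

Degrees: Yui:4, Ned:4, Wes:2, Dee:2, Ola:2, Jae:4, Rae:2, Xia:2, Leo:4, Ava:2
Every vertex has even degree and the edges form a single connected piece, so an Eulerian circuit exists.

Yes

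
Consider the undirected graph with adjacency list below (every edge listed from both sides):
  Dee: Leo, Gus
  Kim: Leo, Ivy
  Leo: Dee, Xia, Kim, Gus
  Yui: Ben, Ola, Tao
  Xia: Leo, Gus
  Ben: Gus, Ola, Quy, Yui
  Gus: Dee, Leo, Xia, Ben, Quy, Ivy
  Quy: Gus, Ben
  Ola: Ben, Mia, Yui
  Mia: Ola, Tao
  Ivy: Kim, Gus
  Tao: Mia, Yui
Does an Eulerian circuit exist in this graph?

Degrees: Dee:2, Kim:2, Leo:4, Yui:3, Xia:2, Ben:4, Gus:6, Quy:2, Ola:3, Mia:2, Ivy:2, Tao:2
Vertices with odd degree: Yui, Ola. An Eulerian circuit requires all degrees even.

No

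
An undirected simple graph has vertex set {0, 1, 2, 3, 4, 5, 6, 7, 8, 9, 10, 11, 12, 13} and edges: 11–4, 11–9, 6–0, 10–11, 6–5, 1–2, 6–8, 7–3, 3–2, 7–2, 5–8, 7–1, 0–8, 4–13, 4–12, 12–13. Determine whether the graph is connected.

Component: {0, 5, 6, 8}
Component: {1, 2, 3, 7}
Component: {4, 9, 10, 11, 12, 13}
There are 3 separate components, so the graph is not connected.

No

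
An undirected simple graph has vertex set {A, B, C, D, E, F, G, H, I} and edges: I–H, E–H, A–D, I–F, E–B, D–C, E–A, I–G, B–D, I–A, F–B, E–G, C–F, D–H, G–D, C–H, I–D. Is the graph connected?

Starting from A and exploring outward reaches every vertex (A, I, E, D, F, H, G, B, C); the graph is connected.

Yes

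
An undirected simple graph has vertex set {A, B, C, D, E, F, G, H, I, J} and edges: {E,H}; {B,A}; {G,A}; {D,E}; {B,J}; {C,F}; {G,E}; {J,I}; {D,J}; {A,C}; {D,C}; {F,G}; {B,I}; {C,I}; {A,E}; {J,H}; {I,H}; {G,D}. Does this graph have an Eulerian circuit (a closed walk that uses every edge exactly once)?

Degrees: A:4, B:3, C:4, D:4, E:4, F:2, G:4, H:3, I:4, J:4
Vertices with odd degree: B, H. An Eulerian circuit requires all degrees even.

No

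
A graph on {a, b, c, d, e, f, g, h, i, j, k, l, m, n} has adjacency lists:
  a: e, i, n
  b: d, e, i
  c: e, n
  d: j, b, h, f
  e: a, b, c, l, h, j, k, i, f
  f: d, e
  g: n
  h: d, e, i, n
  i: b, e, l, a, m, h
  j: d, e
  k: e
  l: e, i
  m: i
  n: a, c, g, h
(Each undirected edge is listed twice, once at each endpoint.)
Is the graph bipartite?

h-i-e-h is an odd cycle (length 3), and a bipartite graph can contain only even cycles.

No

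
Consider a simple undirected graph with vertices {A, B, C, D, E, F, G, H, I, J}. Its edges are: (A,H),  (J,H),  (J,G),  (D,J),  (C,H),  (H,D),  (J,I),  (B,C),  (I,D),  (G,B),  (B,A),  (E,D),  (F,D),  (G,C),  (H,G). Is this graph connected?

A breadth-first search from A visits A, H, B, G, D, J, C, F, E, I — all 10 vertices — so the graph is connected.

Yes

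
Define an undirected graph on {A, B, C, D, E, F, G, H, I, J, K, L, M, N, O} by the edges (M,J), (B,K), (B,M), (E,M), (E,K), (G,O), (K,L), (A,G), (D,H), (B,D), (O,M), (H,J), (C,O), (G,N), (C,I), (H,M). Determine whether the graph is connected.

No

Component: {F}
Component: {A, B, C, D, E, G, H, I, J, K, L, M, N, O}
There are 2 separate components, so the graph is not connected.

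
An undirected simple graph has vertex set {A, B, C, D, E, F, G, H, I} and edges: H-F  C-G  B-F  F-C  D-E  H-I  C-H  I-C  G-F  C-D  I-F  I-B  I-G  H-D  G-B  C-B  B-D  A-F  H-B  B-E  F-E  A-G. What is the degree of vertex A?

Neighbors of A: F, G.

2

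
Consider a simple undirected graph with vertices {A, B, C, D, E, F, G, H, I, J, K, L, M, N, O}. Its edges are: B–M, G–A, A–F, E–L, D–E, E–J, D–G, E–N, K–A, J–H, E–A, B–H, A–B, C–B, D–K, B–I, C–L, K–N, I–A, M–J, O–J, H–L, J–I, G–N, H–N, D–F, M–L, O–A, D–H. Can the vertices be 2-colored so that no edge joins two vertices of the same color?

No

The cycle A-B-M-J-O-A has length 5, which is odd, so the graph is not bipartite.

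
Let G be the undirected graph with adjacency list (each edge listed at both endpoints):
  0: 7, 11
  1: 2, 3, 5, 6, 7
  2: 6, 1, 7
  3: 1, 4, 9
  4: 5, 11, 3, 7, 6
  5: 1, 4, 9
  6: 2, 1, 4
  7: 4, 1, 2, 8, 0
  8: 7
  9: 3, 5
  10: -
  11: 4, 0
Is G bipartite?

The cycle 2-1-7-2 has length 3, which is odd, so the graph is not bipartite.

No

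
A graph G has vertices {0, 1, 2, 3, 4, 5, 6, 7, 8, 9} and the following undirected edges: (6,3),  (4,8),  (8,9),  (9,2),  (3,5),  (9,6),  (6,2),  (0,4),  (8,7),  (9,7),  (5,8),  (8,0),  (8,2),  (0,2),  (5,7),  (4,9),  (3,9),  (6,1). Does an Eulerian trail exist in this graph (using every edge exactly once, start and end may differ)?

No

Degrees: 0:3, 1:1, 2:4, 3:3, 4:3, 5:3, 6:4, 7:3, 8:6, 9:6
Odd-degree vertices: 0, 1, 3, 4, 5, 7 (6 total).
With 6 odd-degree vertices (more than two), no single trail can use every edge.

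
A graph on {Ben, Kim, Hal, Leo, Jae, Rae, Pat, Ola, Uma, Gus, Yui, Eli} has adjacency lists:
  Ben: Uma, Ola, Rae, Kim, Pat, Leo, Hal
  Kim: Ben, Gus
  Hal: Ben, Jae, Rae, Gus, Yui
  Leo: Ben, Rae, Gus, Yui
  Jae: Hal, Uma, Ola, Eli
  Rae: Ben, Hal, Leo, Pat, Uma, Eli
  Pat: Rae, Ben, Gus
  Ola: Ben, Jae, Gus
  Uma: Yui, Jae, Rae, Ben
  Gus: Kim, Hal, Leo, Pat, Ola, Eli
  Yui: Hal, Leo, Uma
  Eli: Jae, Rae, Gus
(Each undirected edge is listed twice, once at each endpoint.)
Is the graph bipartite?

No

The cycle Rae-Pat-Ben-Rae has length 3, which is odd, so the graph is not bipartite.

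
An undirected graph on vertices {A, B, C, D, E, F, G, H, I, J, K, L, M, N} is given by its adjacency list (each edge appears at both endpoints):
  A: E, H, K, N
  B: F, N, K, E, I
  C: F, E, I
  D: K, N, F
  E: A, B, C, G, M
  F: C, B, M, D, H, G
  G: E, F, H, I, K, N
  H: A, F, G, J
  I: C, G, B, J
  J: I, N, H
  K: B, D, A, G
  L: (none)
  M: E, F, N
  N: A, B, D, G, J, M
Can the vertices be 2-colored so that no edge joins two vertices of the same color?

G-H-F-G is an odd cycle (length 3), and a bipartite graph can contain only even cycles.

No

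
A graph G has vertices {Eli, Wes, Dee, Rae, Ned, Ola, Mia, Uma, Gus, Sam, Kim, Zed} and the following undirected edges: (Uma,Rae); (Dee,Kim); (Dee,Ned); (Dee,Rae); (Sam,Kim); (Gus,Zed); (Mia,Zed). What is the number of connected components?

Component: {Eli}
Component: {Wes}
Component: {Ola}
Component: {Mia, Gus, Zed}
Component: {Dee, Rae, Ned, Uma, Sam, Kim}

5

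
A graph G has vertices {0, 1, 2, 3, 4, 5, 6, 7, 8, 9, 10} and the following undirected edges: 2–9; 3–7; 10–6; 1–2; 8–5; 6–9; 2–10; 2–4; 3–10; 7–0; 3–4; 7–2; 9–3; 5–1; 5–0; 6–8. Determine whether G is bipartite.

The cycle 3-7-0-5-8-6-10-3 has length 7, which is odd, so the graph is not bipartite.

No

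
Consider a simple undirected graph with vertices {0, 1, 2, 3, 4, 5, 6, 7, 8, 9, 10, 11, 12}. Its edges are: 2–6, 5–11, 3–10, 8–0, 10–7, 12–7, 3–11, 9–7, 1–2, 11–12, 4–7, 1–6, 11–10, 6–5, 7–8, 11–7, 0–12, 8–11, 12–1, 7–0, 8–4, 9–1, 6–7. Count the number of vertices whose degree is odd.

Degrees: 0:3, 1:4, 2:2, 3:2, 4:2, 5:2, 6:4, 7:8, 8:4, 9:2, 10:3, 11:6, 12:4
Odd-degree vertices: 0, 10.

2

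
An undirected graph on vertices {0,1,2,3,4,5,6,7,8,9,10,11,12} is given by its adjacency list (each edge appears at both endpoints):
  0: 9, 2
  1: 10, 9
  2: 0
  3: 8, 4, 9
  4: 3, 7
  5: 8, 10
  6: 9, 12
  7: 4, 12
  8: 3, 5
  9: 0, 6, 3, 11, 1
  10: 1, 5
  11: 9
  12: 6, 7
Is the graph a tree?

|V| = 13, |E| = 14.
Connected but with 14 > 12 edges, so it has a cycle and is not a tree.

No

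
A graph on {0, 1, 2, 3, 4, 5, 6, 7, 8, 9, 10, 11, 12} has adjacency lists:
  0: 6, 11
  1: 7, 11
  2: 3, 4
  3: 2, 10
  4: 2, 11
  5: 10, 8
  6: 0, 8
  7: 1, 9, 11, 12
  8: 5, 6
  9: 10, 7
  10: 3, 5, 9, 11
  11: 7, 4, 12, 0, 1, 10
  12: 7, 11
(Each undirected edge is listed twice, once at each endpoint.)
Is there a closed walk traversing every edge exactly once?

Yes

Degrees: 0:2, 1:2, 2:2, 3:2, 4:2, 5:2, 6:2, 7:4, 8:2, 9:2, 10:4, 11:6, 12:2
All degrees are even and the non-isolated vertices are connected — an Eulerian circuit exists.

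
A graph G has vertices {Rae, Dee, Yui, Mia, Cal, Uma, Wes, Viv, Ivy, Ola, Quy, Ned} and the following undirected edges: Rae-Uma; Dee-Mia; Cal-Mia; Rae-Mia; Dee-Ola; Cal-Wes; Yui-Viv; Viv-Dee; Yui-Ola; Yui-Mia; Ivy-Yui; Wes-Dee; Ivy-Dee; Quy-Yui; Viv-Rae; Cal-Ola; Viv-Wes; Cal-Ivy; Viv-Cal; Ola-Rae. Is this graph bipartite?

No

The cycle Viv-Wes-Cal-Viv has length 3, which is odd, so the graph is not bipartite.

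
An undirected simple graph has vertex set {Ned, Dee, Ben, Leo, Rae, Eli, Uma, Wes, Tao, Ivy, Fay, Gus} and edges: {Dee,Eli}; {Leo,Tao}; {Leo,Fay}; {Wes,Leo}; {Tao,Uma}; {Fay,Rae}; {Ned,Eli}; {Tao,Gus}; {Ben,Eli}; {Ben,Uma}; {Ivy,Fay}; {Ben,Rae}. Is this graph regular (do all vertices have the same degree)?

No

Degrees: Ned:1, Dee:1, Ben:3, Leo:3, Rae:2, Eli:3, Uma:2, Wes:1, Tao:3, Ivy:1, Fay:3, Gus:1
Vertex Ned has degree 1 while Ben has degree 3, so the graph is not regular.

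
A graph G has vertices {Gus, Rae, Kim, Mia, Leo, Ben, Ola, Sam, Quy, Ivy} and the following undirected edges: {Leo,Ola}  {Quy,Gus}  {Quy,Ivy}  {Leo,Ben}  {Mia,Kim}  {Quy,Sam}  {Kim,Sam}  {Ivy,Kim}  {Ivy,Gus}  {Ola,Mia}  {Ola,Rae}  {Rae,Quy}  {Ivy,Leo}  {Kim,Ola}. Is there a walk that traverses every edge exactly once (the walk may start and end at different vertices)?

Yes

Degrees: Gus:2, Rae:2, Kim:4, Mia:2, Leo:3, Ben:1, Ola:4, Sam:2, Quy:4, Ivy:4
Odd-degree vertices: Leo, Ben (2 total).
With 2 odd-degree vertices and all edges in one connected piece, an Eulerian trail exists (from Leo to Ben).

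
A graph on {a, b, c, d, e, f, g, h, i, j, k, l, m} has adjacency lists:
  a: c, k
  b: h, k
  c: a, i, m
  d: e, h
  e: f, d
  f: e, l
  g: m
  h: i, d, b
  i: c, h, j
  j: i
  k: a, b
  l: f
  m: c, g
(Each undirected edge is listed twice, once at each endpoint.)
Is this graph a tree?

|V| = 13, |E| = 13.
Connected but with 13 > 12 edges, so it has a cycle and is not a tree.

No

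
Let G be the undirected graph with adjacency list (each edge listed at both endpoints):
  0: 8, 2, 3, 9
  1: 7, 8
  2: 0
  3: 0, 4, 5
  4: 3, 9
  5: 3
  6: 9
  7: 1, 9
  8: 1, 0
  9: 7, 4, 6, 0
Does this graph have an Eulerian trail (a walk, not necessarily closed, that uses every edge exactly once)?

Degrees: 0:4, 1:2, 2:1, 3:3, 4:2, 5:1, 6:1, 7:2, 8:2, 9:4
Odd-degree vertices: 2, 3, 5, 6 (4 total).
An Eulerian trail requires 0 or 2 odd-degree vertices; here there are 4.

No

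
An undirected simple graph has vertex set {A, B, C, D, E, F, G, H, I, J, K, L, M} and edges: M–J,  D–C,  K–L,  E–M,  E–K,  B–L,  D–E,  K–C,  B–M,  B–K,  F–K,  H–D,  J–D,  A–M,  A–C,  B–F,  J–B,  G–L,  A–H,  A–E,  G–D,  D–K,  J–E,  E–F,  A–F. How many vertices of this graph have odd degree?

4

Degrees: A:5, B:5, C:3, D:6, E:6, F:4, G:2, H:2, I:0, J:4, K:6, L:3, M:4
Odd-degree vertices: A, B, C, L.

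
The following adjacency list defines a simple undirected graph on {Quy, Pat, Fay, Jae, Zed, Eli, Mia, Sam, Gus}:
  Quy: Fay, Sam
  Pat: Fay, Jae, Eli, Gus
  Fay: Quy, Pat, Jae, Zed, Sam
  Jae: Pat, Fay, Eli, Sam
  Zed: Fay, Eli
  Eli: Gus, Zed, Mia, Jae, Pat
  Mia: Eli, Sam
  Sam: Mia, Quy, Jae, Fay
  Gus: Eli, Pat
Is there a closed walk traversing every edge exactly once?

No

Degrees: Quy:2, Pat:4, Fay:5, Jae:4, Zed:2, Eli:5, Mia:2, Sam:4, Gus:2
Fay, Eli have odd degree; an Eulerian circuit needs every degree to be even, so none exists.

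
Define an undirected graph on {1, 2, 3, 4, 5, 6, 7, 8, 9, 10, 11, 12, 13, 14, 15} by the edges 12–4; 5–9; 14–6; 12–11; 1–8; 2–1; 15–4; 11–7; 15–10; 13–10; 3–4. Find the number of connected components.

4

Component: {5, 9}
Component: {6, 14}
Component: {1, 2, 8}
Component: {3, 4, 7, 10, 11, 12, 13, 15}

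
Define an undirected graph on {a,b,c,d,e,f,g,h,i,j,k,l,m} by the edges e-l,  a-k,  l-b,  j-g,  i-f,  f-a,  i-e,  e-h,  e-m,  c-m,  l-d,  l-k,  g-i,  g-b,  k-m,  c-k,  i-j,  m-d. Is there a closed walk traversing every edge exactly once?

Degrees: a:2, b:2, c:2, d:2, e:4, f:2, g:3, h:1, i:4, j:2, k:4, l:4, m:4
g, h have odd degree; an Eulerian circuit needs every degree to be even, so none exists.

No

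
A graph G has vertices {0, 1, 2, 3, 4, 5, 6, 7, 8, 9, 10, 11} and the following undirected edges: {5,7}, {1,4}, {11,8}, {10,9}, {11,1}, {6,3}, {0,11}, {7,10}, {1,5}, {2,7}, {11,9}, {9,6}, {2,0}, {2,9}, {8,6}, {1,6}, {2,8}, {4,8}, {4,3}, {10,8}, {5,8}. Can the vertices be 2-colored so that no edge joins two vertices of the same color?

Color {2, 4, 5, 6, 10, 11} black and {0, 1, 3, 7, 8, 9} white. No edge joins two same-colored vertices, so the graph is bipartite.

Yes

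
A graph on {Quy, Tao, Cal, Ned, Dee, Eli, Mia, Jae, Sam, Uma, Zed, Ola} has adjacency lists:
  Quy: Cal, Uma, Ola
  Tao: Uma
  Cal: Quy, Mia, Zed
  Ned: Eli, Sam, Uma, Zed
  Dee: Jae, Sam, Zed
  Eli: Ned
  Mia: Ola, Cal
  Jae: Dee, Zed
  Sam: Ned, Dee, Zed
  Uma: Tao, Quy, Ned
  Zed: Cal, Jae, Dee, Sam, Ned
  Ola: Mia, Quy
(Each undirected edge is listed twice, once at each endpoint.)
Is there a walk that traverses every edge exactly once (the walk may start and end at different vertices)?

Degrees: Quy:3, Tao:1, Cal:3, Ned:4, Dee:3, Eli:1, Mia:2, Jae:2, Sam:3, Uma:3, Zed:5, Ola:2
Odd-degree vertices: Quy, Tao, Cal, Dee, Eli, Sam, Uma, Zed (8 total).
An Eulerian trail requires 0 or 2 odd-degree vertices; here there are 8.

No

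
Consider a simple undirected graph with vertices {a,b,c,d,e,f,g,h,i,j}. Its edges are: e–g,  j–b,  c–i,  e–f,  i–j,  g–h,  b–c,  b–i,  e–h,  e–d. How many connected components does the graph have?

3

Component: {a}
Component: {b, c, i, j}
Component: {d, e, f, g, h}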